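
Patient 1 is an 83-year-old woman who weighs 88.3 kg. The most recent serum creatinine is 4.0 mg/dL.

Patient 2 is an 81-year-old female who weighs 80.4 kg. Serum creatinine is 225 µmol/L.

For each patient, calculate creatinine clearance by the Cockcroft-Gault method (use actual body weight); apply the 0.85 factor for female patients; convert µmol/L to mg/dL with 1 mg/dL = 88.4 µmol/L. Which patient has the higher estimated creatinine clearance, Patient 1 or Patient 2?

Patient 2

Patient 1: CrCl = (140 − 83) × 88.3 / (72 × 4) × 0.85 = 5033.1 / 288.00 × 0.85 ≈ 14.9 mL/min
Patient 2: SCr = 225 / 88.4 = 2.545 mg/dL
Patient 2: CrCl = (140 − 81) × 80.4 / (72 × 2.545) × 0.85 = 4743.6 / 183.24 × 0.85 ≈ 22.0 mL/min
14.9 vs 22.0 mL/min → Patient 2 is higher.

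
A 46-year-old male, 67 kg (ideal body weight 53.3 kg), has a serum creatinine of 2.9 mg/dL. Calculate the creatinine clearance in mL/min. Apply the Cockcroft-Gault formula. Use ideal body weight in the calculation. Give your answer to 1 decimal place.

CrCl = (140 − 46) × 53.3 / (72 × 2.9) = 5010.2 / 208.80 ≈ 24.0 mL/min

24.0 mL/min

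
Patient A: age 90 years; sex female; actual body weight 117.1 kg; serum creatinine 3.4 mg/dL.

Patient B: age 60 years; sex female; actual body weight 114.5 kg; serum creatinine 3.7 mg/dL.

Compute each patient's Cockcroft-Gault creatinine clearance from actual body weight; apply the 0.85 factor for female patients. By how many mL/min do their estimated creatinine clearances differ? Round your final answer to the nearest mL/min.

9 mL/min

Patient A: CrCl = (140 − 90) × 117.1 / (72 × 3.4) × 0.85 = 5855.0 / 244.80 × 0.85 ≈ 20.3 mL/min
Patient B: CrCl = (140 − 60) × 114.5 / (72 × 3.7) × 0.85 = 9160.0 / 266.40 × 0.85 ≈ 29.2 mL/min
|20.3 − 29.2| = 8.9 mL/min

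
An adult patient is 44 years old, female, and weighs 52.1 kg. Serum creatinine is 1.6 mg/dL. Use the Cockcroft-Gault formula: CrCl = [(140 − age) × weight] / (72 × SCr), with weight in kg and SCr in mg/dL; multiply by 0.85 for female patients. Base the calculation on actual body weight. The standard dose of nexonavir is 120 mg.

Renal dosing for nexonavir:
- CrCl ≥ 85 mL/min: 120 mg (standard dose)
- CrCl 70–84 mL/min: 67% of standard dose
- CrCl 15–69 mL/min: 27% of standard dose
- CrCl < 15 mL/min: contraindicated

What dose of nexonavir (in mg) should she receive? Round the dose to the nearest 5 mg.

CrCl = (140 − 44) × 52.1 / (72 × 1.6) × 0.85 = 5001.6 / 115.20 × 0.85 ≈ 36.9 mL/min
CrCl ≈ 37 mL/min → bracket 15–69 mL/min.
27% of 120 mg = 32.4 mg → 30 mg

30 mg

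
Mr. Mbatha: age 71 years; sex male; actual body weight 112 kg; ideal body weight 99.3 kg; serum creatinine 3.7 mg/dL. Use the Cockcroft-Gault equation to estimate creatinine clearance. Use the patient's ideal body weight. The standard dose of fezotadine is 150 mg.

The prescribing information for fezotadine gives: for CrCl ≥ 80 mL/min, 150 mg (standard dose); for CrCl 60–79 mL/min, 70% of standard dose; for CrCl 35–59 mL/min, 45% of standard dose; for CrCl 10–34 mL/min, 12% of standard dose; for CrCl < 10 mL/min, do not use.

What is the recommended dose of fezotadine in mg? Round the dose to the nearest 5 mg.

CrCl = (140 − 71) × 99.3 / (72 × 3.7) = 6851.7 / 266.40 ≈ 25.7 mL/min
CrCl ≈ 26 mL/min → bracket 10–34 mL/min.
12% of 150 mg = 18 mg → 20 mg

20 mg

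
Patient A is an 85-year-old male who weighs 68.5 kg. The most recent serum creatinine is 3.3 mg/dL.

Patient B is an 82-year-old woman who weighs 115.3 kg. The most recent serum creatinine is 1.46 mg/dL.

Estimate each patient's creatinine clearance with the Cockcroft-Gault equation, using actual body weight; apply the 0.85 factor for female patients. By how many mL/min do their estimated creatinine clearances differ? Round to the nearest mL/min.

38 mL/min

Patient A: CrCl = (140 − 85) × 68.5 / (72 × 3.3) = 3767.5 / 237.60 ≈ 15.9 mL/min
Patient B: CrCl = (140 − 82) × 115.3 / (72 × 1.46) × 0.85 = 6687.4 / 105.12 × 0.85 ≈ 54.1 mL/min
|15.9 − 54.1| = 38.2 mL/min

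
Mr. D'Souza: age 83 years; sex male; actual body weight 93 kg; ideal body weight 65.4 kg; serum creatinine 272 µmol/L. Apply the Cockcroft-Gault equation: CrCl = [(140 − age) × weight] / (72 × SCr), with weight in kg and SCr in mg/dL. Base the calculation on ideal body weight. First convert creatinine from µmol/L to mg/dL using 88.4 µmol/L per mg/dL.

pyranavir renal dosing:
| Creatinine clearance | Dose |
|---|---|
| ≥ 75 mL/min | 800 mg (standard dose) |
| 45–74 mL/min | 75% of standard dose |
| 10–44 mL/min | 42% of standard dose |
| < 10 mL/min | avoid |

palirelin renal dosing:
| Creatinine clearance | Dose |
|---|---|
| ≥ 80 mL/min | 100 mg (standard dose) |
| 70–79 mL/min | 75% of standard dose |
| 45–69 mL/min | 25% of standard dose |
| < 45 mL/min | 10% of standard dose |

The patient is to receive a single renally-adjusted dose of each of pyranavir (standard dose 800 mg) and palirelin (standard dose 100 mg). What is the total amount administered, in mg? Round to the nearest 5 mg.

SCr = 272 / 88.4 = 3.077 mg/dL
CrCl = (140 − 83) × 65.4 / (72 × 3.077) = 3727.8 / 221.54 ≈ 16.8 mL/min
CrCl ≈ 17 mL/min.
pyranavir: 10–44 mL/min → 42% of 800 mg = 336 mg.
palirelin: < 45 mL/min → 10% of 100 mg = 10 mg.
Total = 336 + 10 = 346 mg.

345 mg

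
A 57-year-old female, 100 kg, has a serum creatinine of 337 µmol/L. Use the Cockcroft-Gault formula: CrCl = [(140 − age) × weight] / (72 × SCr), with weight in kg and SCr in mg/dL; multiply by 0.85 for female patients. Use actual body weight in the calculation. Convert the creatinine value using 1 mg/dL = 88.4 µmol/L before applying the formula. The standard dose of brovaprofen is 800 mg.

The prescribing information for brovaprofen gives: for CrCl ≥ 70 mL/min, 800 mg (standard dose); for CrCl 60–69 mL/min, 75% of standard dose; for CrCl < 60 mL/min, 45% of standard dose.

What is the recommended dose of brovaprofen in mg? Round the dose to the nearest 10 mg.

360 mg

SCr = 337 / 88.4 = 3.812 mg/dL
CrCl = (140 − 57) × 100 / (72 × 3.812) × 0.85 = 8300.0 / 274.46 × 0.85 ≈ 25.7 mL/min
CrCl ≈ 26 mL/min → bracket < 60 mL/min.
45% of 800 mg = 360 mg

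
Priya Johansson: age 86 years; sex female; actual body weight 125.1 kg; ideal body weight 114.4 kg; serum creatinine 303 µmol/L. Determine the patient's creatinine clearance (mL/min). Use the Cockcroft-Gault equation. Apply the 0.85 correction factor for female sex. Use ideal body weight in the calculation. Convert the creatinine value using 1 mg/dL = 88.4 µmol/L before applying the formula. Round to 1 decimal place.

21.3 mL/min

SCr = 303 / 88.4 = 3.428 mg/dL
CrCl = (140 − 86) × 114.4 / (72 × 3.428) × 0.85 = 6177.6 / 246.82 × 0.85 ≈ 21.3 mL/min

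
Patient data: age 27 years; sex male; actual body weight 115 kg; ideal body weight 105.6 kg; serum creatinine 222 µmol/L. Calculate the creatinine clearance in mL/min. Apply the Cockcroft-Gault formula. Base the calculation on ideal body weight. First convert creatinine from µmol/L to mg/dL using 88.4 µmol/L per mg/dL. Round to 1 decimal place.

SCr = 222 / 88.4 = 2.511 mg/dL
CrCl = (140 − 27) × 105.6 / (72 × 2.511) = 11932.8 / 180.79 ≈ 66.0 mL/min

66.0 mL/min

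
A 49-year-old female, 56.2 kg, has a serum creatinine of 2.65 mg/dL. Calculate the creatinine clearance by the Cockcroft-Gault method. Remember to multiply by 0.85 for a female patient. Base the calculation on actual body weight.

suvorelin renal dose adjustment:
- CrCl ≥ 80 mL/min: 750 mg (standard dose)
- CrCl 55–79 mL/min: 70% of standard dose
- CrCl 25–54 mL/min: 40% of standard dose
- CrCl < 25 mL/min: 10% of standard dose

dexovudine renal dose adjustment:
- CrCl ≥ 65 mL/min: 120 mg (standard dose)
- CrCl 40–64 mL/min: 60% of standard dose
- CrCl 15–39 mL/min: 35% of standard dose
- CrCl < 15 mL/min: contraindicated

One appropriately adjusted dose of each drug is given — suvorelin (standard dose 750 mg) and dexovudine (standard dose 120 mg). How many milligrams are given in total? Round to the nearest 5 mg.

115 mg

CrCl = (140 − 49) × 56.2 / (72 × 2.65) × 0.85 = 5114.2 / 190.80 × 0.85 ≈ 22.8 mL/min
CrCl ≈ 23 mL/min.
suvorelin: < 25 mL/min → 10% of 750 mg = 75 mg.
dexovudine: 15–39 mL/min → 35% of 120 mg = 42 mg.
Total = 75 + 42 = 117 mg.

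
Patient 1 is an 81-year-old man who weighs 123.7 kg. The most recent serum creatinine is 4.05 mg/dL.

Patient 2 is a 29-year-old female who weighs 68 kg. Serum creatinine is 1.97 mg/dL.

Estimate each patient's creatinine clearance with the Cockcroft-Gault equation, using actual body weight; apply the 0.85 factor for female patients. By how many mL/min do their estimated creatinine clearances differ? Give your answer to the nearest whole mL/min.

Patient 1: CrCl = (140 − 81) × 123.7 / (72 × 4.05) = 7298.3 / 291.60 ≈ 25.0 mL/min
Patient 2: CrCl = (140 − 29) × 68 / (72 × 1.97) × 0.85 = 7548.0 / 141.84 × 0.85 ≈ 45.2 mL/min
|25.0 − 45.2| = 20.2 mL/min

20 mL/min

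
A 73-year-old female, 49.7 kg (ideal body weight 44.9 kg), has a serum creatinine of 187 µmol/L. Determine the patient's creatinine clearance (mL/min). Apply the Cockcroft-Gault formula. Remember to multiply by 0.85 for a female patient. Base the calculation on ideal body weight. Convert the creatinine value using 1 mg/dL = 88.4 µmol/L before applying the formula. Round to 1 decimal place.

SCr = 187 / 88.4 = 2.115 mg/dL
CrCl = (140 − 73) × 44.9 / (72 × 2.115) × 0.85 = 3008.3 / 152.28 × 0.85 ≈ 16.8 mL/min

16.8 mL/min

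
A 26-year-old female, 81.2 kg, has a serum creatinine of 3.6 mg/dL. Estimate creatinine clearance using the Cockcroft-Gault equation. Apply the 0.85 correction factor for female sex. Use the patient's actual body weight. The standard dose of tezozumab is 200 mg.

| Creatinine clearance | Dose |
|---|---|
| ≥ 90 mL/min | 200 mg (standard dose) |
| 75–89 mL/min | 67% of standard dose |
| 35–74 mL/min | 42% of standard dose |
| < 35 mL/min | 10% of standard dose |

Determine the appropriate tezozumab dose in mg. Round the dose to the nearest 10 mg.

20 mg

CrCl = (140 − 26) × 81.2 / (72 × 3.6) × 0.85 = 9256.8 / 259.20 × 0.85 ≈ 30.4 mL/min
CrCl ≈ 30 mL/min → bracket < 35 mL/min.
10% of 200 mg = 20 mg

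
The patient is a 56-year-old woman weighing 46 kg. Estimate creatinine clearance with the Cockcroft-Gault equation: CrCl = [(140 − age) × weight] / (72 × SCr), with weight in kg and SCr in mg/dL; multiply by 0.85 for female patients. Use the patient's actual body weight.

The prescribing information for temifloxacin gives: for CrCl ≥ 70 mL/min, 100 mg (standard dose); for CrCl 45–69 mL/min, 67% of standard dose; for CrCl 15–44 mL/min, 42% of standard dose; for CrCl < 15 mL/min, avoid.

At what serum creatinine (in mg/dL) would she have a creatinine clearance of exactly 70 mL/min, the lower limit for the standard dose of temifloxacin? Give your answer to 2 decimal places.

Standard dose requires CrCl ≥ 70 mL/min.
Set (140 − 56) × 46 × 0.85 / (72 × SCr) = 70
SCr = (140 − 56) × 46 × 0.85 / (72 × 70) = 0.652 mg/dL

0.65 mg/dL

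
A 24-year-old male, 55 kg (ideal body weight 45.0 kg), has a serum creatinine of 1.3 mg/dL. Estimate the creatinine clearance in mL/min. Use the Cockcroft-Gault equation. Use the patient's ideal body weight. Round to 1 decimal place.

55.8 mL/min

CrCl = (140 − 24) × 45 / (72 × 1.3) = 5220.0 / 93.60 ≈ 55.8 mL/min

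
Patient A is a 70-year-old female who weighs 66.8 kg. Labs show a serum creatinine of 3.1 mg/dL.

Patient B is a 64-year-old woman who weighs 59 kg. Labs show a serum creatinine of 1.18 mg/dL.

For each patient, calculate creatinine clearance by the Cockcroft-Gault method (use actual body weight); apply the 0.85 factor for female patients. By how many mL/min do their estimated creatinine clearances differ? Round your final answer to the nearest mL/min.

Patient A: CrCl = (140 − 70) × 66.8 / (72 × 3.1) × 0.85 = 4676.0 / 223.20 × 0.85 ≈ 17.8 mL/min
Patient B: CrCl = (140 − 64) × 59 / (72 × 1.18) × 0.85 = 4484.0 / 84.96 × 0.85 ≈ 44.9 mL/min
|17.8 − 44.9| = 27.1 mL/min

27 mL/min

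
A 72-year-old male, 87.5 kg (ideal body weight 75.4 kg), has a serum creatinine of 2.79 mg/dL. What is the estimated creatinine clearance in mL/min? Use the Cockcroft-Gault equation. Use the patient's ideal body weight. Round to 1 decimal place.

CrCl = (140 − 72) × 75.4 / (72 × 2.79) = 5127.2 / 200.88 ≈ 25.5 mL/min

25.5 mL/min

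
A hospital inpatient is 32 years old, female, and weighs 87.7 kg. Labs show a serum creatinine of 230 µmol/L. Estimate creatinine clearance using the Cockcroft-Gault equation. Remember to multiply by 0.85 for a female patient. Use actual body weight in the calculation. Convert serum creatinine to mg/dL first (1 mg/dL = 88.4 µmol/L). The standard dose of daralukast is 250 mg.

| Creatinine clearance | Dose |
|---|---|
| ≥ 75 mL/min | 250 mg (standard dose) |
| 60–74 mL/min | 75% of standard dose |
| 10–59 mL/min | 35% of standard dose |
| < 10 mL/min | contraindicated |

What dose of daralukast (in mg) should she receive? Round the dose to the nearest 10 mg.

90 mg

SCr = 230 / 88.4 = 2.602 mg/dL
CrCl = (140 − 32) × 87.7 / (72 × 2.602) × 0.85 = 9471.6 / 187.34 × 0.85 ≈ 43.0 mL/min
CrCl ≈ 43 mL/min → bracket 10–59 mL/min.
35% of 250 mg = 87.5 mg → 90 mg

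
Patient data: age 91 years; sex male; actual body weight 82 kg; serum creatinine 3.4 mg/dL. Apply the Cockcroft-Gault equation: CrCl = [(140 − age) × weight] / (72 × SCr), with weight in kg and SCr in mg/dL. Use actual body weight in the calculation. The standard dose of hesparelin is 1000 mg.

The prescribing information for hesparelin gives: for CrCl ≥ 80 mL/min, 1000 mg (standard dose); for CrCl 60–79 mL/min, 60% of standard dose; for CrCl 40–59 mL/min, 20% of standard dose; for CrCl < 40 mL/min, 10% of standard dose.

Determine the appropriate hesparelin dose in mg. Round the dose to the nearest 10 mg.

100 mg

CrCl = (140 − 91) × 82 / (72 × 3.4) = 4018.0 / 244.80 ≈ 16.4 mL/min
CrCl ≈ 16 mL/min → bracket < 40 mL/min.
10% of 1000 mg = 100 mg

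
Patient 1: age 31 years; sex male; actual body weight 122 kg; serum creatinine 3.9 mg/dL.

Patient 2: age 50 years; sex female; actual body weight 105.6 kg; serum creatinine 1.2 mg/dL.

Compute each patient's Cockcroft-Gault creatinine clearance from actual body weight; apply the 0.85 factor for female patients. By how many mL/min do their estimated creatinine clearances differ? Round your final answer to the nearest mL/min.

Patient 1: CrCl = (140 − 31) × 122 / (72 × 3.9) = 13298.0 / 280.80 ≈ 47.4 mL/min
Patient 2: CrCl = (140 − 50) × 105.6 / (72 × 1.2) × 0.85 = 9504.0 / 86.40 × 0.85 ≈ 93.5 mL/min
|47.4 − 93.5| = 46.1 mL/min

46 mL/min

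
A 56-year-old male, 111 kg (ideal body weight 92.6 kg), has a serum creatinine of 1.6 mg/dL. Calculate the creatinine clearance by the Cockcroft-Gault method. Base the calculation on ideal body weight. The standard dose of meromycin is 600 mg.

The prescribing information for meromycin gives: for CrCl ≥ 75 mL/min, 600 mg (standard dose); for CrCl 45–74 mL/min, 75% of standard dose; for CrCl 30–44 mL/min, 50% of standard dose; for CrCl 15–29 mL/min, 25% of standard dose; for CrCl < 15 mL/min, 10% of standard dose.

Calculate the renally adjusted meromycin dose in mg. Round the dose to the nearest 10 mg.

CrCl = (140 − 56) × 92.6 / (72 × 1.6) = 7778.4 / 115.20 ≈ 67.5 mL/min
CrCl ≈ 68 mL/min → bracket 45–74 mL/min.
75% of 600 mg = 450 mg

450 mg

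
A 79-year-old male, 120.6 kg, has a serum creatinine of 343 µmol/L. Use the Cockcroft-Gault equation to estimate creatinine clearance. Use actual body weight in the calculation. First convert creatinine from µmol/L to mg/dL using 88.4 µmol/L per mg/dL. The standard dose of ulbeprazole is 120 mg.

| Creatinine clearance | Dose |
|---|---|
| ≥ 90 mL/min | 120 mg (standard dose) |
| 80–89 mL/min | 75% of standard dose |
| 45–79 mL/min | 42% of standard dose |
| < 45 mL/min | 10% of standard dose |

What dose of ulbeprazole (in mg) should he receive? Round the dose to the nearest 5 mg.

SCr = 343 / 88.4 = 3.88 mg/dL
CrCl = (140 − 79) × 120.6 / (72 × 3.88) = 7356.6 / 279.36 ≈ 26.3 mL/min
CrCl ≈ 26 mL/min → bracket < 45 mL/min.
10% of 120 mg = 12 mg → 10 mg

10 mg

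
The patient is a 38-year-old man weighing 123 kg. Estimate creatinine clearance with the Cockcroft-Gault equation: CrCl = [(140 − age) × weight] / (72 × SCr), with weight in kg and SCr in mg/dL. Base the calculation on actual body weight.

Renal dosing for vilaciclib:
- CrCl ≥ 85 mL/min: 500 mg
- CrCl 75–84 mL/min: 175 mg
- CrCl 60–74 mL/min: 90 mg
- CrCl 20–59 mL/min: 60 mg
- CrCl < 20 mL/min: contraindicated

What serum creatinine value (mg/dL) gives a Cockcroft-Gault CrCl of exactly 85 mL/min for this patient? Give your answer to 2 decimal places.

2.05 mg/dL

Standard dose requires CrCl ≥ 85 mL/min.
Set (140 − 38) × 123 / (72 × SCr) = 85
SCr = (140 − 38) × 123 / (72 × 85) = 2.050 mg/dL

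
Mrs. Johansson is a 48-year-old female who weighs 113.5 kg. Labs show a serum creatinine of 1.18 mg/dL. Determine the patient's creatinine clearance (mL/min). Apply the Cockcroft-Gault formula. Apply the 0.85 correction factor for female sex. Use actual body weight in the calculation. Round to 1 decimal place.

CrCl = (140 − 48) × 113.5 / (72 × 1.18) × 0.85 = 10442.0 / 84.96 × 0.85 ≈ 104.5 mL/min

104.5 mL/min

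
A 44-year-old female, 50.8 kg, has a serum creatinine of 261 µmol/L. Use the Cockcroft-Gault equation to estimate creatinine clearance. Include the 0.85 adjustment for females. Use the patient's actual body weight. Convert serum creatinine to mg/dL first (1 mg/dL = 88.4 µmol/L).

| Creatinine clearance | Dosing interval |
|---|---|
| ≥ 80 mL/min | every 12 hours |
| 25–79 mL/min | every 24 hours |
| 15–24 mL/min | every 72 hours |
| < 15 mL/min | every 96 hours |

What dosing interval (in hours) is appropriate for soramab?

every 72 hours

SCr = 261 / 88.4 = 2.952 mg/dL
CrCl = (140 − 44) × 50.8 / (72 × 2.952) × 0.85 = 4876.8 / 212.54 × 0.85 ≈ 19.5 mL/min
CrCl ≈ 19 mL/min → bracket 15–24 mL/min → every 72 hours.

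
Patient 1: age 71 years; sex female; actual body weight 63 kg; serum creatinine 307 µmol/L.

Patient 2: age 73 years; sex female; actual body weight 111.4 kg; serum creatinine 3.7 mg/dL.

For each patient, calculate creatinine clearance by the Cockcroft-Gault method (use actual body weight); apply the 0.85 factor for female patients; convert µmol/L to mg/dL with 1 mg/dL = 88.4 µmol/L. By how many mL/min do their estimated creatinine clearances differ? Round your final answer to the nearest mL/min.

Patient 1: SCr = 307 / 88.4 = 3.473 mg/dL
Patient 1: CrCl = (140 − 71) × 63 / (72 × 3.473) × 0.85 = 4347.0 / 250.06 × 0.85 ≈ 14.8 mL/min
Patient 2: CrCl = (140 − 73) × 111.4 / (72 × 3.7) × 0.85 = 7463.8 / 266.40 × 0.85 ≈ 23.8 mL/min
|14.8 − 23.8| = 9.0 mL/min

9 mL/min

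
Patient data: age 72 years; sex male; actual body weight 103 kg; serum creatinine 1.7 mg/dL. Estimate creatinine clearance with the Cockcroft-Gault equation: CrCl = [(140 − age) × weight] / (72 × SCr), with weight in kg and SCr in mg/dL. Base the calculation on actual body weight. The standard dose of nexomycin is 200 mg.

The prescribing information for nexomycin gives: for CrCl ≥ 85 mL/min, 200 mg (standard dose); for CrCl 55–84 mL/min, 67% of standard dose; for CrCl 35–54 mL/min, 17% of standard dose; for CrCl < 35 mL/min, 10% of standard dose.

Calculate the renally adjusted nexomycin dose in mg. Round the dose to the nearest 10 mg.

CrCl = (140 − 72) × 103 / (72 × 1.7) = 7004.0 / 122.40 ≈ 57.2 mL/min
CrCl ≈ 57 mL/min → bracket 55–84 mL/min.
67% of 200 mg = 134 mg → 130 mg

130 mg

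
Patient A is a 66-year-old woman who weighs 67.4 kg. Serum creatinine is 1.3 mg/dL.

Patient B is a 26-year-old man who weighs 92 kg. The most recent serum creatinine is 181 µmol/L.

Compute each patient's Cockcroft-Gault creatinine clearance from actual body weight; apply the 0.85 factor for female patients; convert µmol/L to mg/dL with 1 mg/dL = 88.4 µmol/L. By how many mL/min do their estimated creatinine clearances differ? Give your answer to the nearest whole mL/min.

Patient A: CrCl = (140 − 66) × 67.4 / (72 × 1.3) × 0.85 = 4987.6 / 93.60 × 0.85 ≈ 45.3 mL/min
Patient B: SCr = 181 / 88.4 = 2.048 mg/dL
Patient B: CrCl = (140 − 26) × 92 / (72 × 2.048) = 10488.0 / 147.46 ≈ 71.1 mL/min
|45.3 − 71.1| = 25.8 mL/min

26 mL/min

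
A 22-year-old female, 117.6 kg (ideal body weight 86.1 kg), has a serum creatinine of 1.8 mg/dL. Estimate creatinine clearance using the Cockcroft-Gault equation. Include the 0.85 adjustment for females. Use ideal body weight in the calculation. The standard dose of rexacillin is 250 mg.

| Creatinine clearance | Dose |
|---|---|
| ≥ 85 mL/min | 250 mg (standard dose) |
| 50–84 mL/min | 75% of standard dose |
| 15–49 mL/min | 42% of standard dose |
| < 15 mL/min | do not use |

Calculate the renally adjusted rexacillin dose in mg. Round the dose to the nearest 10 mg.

CrCl = (140 − 22) × 86.1 / (72 × 1.8) × 0.85 = 10159.8 / 129.60 × 0.85 ≈ 66.6 mL/min
CrCl ≈ 67 mL/min → bracket 50–84 mL/min.
75% of 250 mg = 187.5 mg → 190 mg

190 mg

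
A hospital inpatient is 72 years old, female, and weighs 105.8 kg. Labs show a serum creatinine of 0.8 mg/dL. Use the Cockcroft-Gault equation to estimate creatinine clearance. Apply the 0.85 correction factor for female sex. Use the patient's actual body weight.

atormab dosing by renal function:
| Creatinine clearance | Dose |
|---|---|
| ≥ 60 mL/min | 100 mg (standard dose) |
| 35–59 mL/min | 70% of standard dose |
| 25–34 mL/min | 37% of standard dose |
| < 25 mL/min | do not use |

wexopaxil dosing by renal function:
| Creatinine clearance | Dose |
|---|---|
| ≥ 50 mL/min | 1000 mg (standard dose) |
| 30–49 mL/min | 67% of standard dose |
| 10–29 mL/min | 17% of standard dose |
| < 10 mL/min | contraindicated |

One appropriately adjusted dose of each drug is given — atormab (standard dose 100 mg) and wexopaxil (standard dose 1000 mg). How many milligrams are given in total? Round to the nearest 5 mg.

CrCl = (140 − 72) × 105.8 / (72 × 0.8) × 0.85 = 7194.4 / 57.60 × 0.85 ≈ 106.2 mL/min
CrCl ≈ 106 mL/min.
atormab: ≥ 60 mL/min → 100% of 100 mg = 100 mg.
wexopaxil: ≥ 50 mL/min → 100% of 1000 mg = 1000 mg.
Total = 100 + 1000 = 1100 mg.

1100 mg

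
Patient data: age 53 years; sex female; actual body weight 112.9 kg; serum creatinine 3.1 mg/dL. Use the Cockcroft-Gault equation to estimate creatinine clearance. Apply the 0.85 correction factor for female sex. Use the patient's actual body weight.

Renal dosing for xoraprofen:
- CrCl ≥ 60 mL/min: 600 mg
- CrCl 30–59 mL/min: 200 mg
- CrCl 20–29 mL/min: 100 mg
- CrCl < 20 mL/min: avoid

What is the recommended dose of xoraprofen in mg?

CrCl = (140 − 53) × 112.9 / (72 × 3.1) × 0.85 = 9822.3 / 223.20 × 0.85 ≈ 37.4 mL/min
CrCl ≈ 37 mL/min → bracket 30–59 mL/min.
Dose for this bracket: 200 mg.

200 mg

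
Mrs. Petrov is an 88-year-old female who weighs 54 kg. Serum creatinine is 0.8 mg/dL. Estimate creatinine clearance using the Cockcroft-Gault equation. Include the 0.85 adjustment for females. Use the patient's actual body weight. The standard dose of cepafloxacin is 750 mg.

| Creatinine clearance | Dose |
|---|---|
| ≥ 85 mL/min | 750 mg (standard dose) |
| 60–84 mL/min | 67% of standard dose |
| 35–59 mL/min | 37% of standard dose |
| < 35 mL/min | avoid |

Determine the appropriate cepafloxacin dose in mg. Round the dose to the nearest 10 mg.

CrCl = (140 − 88) × 54 / (72 × 0.8) × 0.85 = 2808.0 / 57.60 × 0.85 ≈ 41.4 mL/min
CrCl ≈ 41 mL/min → bracket 35–59 mL/min.
37% of 750 mg = 277.5 mg → 280 mg

280 mg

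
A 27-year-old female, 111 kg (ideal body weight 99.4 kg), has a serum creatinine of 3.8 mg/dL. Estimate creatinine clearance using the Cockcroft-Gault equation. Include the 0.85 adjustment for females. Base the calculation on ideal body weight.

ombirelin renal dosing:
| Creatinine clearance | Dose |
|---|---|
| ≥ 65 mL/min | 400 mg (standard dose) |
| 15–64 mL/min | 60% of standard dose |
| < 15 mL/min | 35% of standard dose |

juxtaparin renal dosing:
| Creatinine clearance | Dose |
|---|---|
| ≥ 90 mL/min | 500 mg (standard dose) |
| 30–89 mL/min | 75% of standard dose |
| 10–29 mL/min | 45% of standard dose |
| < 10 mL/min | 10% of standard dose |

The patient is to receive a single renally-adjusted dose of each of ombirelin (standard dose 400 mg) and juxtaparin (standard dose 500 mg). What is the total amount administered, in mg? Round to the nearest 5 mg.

CrCl = (140 − 27) × 99.4 / (72 × 3.8) × 0.85 = 11232.2 / 273.60 × 0.85 ≈ 34.9 mL/min
CrCl ≈ 35 mL/min.
ombirelin: 15–64 mL/min → 60% of 400 mg = 240 mg.
juxtaparin: 30–89 mL/min → 75% of 500 mg = 375 mg.
Total = 240 + 375 = 615 mg.

615 mg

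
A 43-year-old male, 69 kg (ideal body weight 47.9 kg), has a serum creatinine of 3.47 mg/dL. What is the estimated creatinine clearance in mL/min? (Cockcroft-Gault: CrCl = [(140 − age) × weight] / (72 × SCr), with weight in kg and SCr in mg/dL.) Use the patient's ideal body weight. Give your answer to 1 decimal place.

18.6 mL/min

CrCl = (140 − 43) × 47.9 / (72 × 3.47) = 4646.3 / 249.84 ≈ 18.6 mL/min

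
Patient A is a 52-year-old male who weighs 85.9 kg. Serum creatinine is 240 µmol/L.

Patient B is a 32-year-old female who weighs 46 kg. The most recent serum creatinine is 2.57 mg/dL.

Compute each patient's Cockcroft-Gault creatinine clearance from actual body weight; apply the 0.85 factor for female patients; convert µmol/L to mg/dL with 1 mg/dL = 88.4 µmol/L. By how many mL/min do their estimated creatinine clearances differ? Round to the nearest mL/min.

16 mL/min

Patient A: SCr = 240 / 88.4 = 2.715 mg/dL
Patient A: CrCl = (140 − 52) × 85.9 / (72 × 2.715) = 7559.2 / 195.48 ≈ 38.7 mL/min
Patient B: CrCl = (140 − 32) × 46 / (72 × 2.57) × 0.85 = 4968.0 / 185.04 × 0.85 ≈ 22.8 mL/min
|38.7 − 22.8| = 15.9 mL/min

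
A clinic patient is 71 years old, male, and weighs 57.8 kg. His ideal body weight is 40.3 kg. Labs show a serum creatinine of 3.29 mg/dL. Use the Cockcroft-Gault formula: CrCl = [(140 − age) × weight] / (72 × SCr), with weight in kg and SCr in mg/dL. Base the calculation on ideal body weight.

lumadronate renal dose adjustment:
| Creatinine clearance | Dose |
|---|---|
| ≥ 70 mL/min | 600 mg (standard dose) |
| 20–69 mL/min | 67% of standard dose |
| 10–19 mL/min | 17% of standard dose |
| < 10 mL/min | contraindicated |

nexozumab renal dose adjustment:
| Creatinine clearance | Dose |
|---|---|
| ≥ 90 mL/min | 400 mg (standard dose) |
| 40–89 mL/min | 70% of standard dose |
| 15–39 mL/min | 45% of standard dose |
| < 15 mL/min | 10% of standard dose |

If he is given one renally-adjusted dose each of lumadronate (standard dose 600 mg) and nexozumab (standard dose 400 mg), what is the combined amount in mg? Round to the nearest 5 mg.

140 mg

CrCl = (140 − 71) × 40.3 / (72 × 3.29) = 2780.7 / 236.88 ≈ 11.7 mL/min
CrCl ≈ 12 mL/min.
lumadronate: 10–19 mL/min → 17% of 600 mg = 102 mg.
nexozumab: < 15 mL/min → 10% of 400 mg = 40 mg.
Total = 102 + 40 = 142 mg.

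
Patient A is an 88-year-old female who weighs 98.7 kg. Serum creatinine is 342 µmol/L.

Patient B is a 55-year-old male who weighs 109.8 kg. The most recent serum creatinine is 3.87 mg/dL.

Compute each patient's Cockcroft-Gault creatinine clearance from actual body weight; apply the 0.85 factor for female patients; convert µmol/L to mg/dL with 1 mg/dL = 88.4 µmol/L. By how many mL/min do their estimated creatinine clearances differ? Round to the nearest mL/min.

18 mL/min

Patient A: SCr = 342 / 88.4 = 3.869 mg/dL
Patient A: CrCl = (140 − 88) × 98.7 / (72 × 3.869) × 0.85 = 5132.4 / 278.57 × 0.85 ≈ 15.7 mL/min
Patient B: CrCl = (140 − 55) × 109.8 / (72 × 3.87) = 9333.0 / 278.64 ≈ 33.5 mL/min
|15.7 − 33.5| = 17.8 mL/min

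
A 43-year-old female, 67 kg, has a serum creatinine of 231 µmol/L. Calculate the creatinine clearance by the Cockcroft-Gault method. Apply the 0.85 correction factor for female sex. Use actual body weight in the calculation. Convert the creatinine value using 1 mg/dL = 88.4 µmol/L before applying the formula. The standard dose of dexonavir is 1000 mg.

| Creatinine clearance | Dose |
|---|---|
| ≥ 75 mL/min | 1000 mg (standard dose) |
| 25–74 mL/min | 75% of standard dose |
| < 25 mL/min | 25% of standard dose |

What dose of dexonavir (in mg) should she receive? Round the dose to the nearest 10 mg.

750 mg

SCr = 231 / 88.4 = 2.613 mg/dL
CrCl = (140 − 43) × 67 / (72 × 2.613) × 0.85 = 6499.0 / 188.14 × 0.85 ≈ 29.4 mL/min
CrCl ≈ 29 mL/min → bracket 25–74 mL/min.
75% of 1000 mg = 750 mg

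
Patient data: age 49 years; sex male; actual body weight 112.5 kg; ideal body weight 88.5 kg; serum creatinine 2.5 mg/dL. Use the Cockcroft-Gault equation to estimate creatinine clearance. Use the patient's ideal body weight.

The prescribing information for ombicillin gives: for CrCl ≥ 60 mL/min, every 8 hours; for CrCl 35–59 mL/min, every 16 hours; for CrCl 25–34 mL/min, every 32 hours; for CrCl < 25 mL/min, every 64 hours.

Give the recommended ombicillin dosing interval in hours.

every 16 hours

CrCl = (140 − 49) × 88.5 / (72 × 2.5) = 8053.5 / 180.00 ≈ 44.7 mL/min
CrCl ≈ 45 mL/min → bracket 35–59 mL/min → every 16 hours.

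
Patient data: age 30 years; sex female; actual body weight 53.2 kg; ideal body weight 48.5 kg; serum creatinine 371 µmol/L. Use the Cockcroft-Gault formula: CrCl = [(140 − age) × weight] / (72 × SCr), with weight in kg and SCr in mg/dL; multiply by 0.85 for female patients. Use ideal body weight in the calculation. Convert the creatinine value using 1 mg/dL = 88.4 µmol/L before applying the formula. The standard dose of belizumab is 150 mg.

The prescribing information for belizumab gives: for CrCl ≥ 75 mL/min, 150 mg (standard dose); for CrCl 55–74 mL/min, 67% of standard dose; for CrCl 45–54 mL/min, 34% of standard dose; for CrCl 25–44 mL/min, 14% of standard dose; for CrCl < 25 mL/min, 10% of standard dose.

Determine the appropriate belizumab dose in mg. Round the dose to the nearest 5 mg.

SCr = 371 / 88.4 = 4.197 mg/dL
CrCl = (140 − 30) × 48.5 / (72 × 4.197) × 0.85 = 5335.0 / 302.18 × 0.85 ≈ 15.0 mL/min
CrCl ≈ 15 mL/min → bracket < 25 mL/min.
10% of 150 mg = 15 mg

15 mg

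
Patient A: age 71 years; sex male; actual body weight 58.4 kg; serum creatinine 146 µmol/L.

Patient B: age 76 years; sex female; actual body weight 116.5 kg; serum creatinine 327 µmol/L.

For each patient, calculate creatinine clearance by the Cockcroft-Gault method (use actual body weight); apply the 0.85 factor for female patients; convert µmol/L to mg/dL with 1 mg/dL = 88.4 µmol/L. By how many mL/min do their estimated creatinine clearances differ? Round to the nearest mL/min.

10 mL/min

Patient A: SCr = 146 / 88.4 = 1.652 mg/dL
Patient A: CrCl = (140 − 71) × 58.4 / (72 × 1.652) = 4029.6 / 118.94 ≈ 33.9 mL/min
Patient B: SCr = 327 / 88.4 = 3.699 mg/dL
Patient B: CrCl = (140 − 76) × 116.5 / (72 × 3.699) × 0.85 = 7456.0 / 266.33 × 0.85 ≈ 23.8 mL/min
|33.9 − 23.8| = 10.1 mL/min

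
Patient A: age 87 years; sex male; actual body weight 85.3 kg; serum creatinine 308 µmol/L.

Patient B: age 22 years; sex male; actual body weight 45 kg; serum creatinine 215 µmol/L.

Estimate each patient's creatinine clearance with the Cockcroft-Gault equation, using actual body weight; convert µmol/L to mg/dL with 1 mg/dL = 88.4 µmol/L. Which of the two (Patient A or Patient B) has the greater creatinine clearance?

Patient A: SCr = 308 / 88.4 = 3.484 mg/dL
Patient A: CrCl = (140 − 87) × 85.3 / (72 × 3.484) = 4520.9 / 250.85 ≈ 18.0 mL/min
Patient B: SCr = 215 / 88.4 = 2.432 mg/dL
Patient B: CrCl = (140 − 22) × 45 / (72 × 2.432) = 5310.0 / 175.10 ≈ 30.3 mL/min
18.0 vs 30.3 mL/min → Patient B is higher.

Patient B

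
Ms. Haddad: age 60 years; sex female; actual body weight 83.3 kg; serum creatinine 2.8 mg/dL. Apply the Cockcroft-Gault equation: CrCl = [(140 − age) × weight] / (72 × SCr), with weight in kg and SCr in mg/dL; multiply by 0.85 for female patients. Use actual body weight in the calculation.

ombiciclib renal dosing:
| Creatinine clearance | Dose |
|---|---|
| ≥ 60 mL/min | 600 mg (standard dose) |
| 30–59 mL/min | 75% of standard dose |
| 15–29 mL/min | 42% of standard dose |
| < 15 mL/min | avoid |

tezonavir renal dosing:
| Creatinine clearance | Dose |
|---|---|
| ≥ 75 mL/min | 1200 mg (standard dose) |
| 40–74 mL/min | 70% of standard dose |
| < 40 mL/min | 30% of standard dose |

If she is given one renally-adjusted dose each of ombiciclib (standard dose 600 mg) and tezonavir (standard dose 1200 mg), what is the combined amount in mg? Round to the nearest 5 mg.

610 mg

CrCl = (140 − 60) × 83.3 / (72 × 2.8) × 0.85 = 6664.0 / 201.60 × 0.85 ≈ 28.1 mL/min
CrCl ≈ 28 mL/min.
ombiciclib: 15–29 mL/min → 42% of 600 mg = 252 mg.
tezonavir: < 40 mL/min → 30% of 1200 mg = 360 mg.
Total = 252 + 360 = 612 mg.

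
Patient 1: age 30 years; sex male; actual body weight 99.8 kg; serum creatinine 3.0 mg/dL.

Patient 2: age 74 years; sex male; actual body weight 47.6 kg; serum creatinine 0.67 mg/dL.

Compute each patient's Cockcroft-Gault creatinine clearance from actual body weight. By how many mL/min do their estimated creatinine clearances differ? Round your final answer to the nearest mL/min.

14 mL/min

Patient 1: CrCl = (140 − 30) × 99.8 / (72 × 3) = 10978.0 / 216.00 ≈ 50.8 mL/min
Patient 2: CrCl = (140 − 74) × 47.6 / (72 × 0.67) = 3141.6 / 48.24 ≈ 65.1 mL/min
|50.8 − 65.1| = 14.3 mL/min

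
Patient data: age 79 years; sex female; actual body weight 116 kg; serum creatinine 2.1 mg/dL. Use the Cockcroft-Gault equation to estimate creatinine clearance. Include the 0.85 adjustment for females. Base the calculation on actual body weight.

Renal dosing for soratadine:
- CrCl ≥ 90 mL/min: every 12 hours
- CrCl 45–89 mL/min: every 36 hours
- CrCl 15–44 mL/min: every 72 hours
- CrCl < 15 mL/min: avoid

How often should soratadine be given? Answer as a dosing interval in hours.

every 72 hours

CrCl = (140 − 79) × 116 / (72 × 2.1) × 0.85 = 7076.0 / 151.20 × 0.85 ≈ 39.8 mL/min
CrCl ≈ 40 mL/min → bracket 15–44 mL/min → every 72 hours.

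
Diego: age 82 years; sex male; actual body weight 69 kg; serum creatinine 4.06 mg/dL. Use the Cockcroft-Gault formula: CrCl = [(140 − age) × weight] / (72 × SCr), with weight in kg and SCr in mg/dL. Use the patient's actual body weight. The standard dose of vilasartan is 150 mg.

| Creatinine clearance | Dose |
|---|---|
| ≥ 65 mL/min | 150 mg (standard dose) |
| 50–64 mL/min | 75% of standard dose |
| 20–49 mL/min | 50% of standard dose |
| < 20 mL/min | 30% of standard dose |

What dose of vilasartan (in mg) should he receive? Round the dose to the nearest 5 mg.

CrCl = (140 − 82) × 69 / (72 × 4.06) = 4002.0 / 292.32 ≈ 13.7 mL/min
CrCl ≈ 14 mL/min → bracket < 20 mL/min.
30% of 150 mg = 45 mg

45 mg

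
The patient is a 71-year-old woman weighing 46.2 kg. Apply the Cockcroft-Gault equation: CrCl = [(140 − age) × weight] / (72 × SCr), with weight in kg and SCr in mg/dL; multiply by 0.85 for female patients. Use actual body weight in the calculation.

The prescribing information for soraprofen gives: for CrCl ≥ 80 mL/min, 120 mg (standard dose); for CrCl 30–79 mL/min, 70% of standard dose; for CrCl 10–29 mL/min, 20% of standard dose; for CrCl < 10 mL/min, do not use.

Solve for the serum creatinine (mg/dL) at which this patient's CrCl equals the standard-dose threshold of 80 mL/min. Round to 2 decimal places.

Standard dose requires CrCl ≥ 80 mL/min.
Set (140 − 71) × 46.2 × 0.85 / (72 × SCr) = 80
SCr = (140 − 71) × 46.2 × 0.85 / (72 × 80) = 0.470 mg/dL

0.47 mg/dL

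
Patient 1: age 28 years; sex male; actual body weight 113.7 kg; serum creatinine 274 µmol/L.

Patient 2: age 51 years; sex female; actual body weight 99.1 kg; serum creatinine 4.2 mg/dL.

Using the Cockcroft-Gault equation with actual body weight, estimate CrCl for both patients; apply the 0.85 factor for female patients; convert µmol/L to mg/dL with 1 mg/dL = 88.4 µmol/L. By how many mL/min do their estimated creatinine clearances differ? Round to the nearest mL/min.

32 mL/min

Patient 1: SCr = 274 / 88.4 = 3.1 mg/dL
Patient 1: CrCl = (140 − 28) × 113.7 / (72 × 3.1) = 12734.4 / 223.20 ≈ 57.1 mL/min
Patient 2: CrCl = (140 − 51) × 99.1 / (72 × 4.2) × 0.85 = 8819.9 / 302.40 × 0.85 ≈ 24.8 mL/min
|57.1 − 24.8| = 32.3 mL/min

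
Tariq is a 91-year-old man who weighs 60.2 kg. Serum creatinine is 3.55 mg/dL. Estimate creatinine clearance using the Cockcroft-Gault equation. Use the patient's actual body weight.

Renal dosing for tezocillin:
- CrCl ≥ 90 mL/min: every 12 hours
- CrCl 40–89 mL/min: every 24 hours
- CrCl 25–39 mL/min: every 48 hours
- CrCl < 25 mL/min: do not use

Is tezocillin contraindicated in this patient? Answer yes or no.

CrCl = (140 − 91) × 60.2 / (72 × 3.55) = 2949.8 / 255.60 ≈ 11.5 mL/min
CrCl ≈ 12 mL/min, which is < 25 mL/min.

yes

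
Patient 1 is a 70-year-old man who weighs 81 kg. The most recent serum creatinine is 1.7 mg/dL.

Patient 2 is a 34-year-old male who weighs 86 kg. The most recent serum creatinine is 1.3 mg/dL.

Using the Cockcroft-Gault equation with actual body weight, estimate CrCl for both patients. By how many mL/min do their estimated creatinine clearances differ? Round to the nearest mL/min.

Patient 1: CrCl = (140 − 70) × 81 / (72 × 1.7) = 5670.0 / 122.40 ≈ 46.3 mL/min
Patient 2: CrCl = (140 − 34) × 86 / (72 × 1.3) = 9116.0 / 93.60 ≈ 97.4 mL/min
|46.3 − 97.4| = 51.1 mL/min

51 mL/min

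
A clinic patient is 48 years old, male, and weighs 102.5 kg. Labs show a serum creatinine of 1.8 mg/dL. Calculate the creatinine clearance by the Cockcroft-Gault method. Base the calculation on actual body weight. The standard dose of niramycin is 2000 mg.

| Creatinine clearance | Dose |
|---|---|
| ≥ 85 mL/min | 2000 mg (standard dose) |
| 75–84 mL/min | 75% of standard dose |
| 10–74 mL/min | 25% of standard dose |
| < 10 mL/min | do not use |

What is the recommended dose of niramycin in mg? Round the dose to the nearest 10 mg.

CrCl = (140 − 48) × 102.5 / (72 × 1.8) = 9430.0 / 129.60 ≈ 72.8 mL/min
CrCl ≈ 73 mL/min → bracket 10–74 mL/min.
25% of 2000 mg = 500 mg

500 mg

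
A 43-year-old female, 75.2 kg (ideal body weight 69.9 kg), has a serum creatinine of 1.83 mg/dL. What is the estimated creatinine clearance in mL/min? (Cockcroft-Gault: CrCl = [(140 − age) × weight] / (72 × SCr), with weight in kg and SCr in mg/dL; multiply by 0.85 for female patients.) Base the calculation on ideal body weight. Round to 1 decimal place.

43.7 mL/min

CrCl = (140 − 43) × 69.9 / (72 × 1.83) × 0.85 = 6780.3 / 131.76 × 0.85 ≈ 43.7 mL/min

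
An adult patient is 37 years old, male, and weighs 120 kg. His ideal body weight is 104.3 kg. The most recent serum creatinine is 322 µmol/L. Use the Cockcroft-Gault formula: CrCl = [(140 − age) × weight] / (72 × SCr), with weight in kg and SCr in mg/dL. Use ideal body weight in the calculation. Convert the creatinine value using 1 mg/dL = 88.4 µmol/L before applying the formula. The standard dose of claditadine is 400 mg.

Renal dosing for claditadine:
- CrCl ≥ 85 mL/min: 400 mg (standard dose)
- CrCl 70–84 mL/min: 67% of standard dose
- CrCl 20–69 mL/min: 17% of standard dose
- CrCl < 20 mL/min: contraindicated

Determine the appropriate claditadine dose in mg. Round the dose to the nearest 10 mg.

70 mg

SCr = 322 / 88.4 = 3.643 mg/dL
CrCl = (140 − 37) × 104.3 / (72 × 3.643) = 10742.9 / 262.30 ≈ 41.0 mL/min
CrCl ≈ 41 mL/min → bracket 20–69 mL/min.
17% of 400 mg = 68 mg → 70 mg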